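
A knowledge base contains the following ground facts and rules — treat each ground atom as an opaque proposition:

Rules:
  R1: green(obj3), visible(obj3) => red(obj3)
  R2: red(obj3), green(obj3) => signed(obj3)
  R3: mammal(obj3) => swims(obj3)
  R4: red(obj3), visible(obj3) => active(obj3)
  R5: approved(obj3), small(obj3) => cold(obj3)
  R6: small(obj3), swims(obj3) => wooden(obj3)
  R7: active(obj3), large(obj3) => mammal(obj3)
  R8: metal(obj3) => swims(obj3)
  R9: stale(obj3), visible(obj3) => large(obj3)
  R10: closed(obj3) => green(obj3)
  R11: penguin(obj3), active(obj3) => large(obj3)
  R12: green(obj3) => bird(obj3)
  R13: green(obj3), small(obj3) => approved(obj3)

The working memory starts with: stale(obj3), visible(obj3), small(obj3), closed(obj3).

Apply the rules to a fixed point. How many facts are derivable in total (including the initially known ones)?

15

Round 1: R9 [stale(obj3), visible(obj3) => large(obj3)]; R10 [closed(obj3) => green(obj3)]. Adds large(obj3), green(obj3).
Round 2: R1 [green(obj3), visible(obj3) => red(obj3)]; R12 [green(obj3) => bird(obj3)]; R13 [green(obj3), small(obj3) => approved(obj3)]. Adds red(obj3), bird(obj3), approved(obj3).
Round 3: R2 [red(obj3), green(obj3) => signed(obj3)]; R4 [red(obj3), visible(obj3) => active(obj3)]; R5 [approved(obj3), small(obj3) => cold(obj3)]. Adds signed(obj3), active(obj3), cold(obj3).
Round 4: R7 [active(obj3), large(obj3) => mammal(obj3)]. Adds mammal(obj3).
Round 5: R3 [mammal(obj3) => swims(obj3)]. Adds swims(obj3).
Round 6: R6 [small(obj3), swims(obj3) => wooden(obj3)]. Adds wooden(obj3).
Closure: {active(obj3), approved(obj3), bird(obj3), closed(obj3), cold(obj3), green(obj3), large(obj3), mammal(obj3), red(obj3), signed(obj3), small(obj3), stale(obj3), swims(obj3), visible(obj3), wooden(obj3)} — 15 facts.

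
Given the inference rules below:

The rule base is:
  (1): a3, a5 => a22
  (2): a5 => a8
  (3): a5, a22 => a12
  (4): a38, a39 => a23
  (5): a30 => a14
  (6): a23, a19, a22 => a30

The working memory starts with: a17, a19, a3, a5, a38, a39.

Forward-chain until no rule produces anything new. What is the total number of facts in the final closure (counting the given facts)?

Round 1: (1) [a3, a5 => a22]; (2) [a5 => a8]; (4) [a38, a39 => a23]. New: a22, a8, a23.
Round 2: (3) [a5, a22 => a12]; (6) [a23, a19, a22 => a30]. New: a12, a30.
Round 3: (5) [a30 => a14]. New: a14.
Closure: {a12, a14, a17, a19, a22, a23, a3, a30, a38, a39, a5, a8} — 12 facts.

12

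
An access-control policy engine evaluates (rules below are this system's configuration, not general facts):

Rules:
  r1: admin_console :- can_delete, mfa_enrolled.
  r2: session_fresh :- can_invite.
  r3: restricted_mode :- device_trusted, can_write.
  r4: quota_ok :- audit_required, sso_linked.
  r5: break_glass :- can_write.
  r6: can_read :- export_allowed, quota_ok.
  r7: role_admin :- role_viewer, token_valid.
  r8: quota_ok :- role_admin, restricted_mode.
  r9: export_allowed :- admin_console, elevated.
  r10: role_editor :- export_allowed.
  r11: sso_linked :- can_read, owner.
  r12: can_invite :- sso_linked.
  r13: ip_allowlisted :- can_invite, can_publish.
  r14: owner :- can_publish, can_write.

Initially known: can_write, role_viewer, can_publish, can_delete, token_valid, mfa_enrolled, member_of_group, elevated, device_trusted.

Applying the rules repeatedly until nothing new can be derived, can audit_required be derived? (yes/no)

Round 1 — r1, r3, r5, r7, r14, derive admin_console, restricted_mode, break_glass, role_admin, owner.
Round 2 — r8, r9, derive quota_ok, export_allowed.
Round 3 — r6, r10, derive can_read, role_editor.
Round 4 — r11, derive sso_linked.
Round 5 — r12, derive can_invite.
Round 6 — r2, r13, derive session_fresh, ip_allowlisted.
Fixed point reached. No rule has audit_required as a consequent, and it is not given.

no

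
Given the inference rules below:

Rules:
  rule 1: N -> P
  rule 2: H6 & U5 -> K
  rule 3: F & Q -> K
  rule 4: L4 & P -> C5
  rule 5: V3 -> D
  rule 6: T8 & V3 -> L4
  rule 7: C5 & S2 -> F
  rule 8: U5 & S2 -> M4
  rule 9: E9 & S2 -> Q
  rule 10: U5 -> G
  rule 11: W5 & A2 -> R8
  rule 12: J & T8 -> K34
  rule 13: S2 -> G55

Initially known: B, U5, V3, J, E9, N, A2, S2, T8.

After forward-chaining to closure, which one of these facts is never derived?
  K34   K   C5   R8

Round 1: rule 1 [N -> P]; rule 5 [V3 -> D]; rule 6 [T8 & V3 -> L4]; rule 8 [U5 & S2 -> M4]; rule 9 [E9 & S2 -> Q]; rule 10 [U5 -> G]; rule 12 [J & T8 -> K34]; rule 13 [S2 -> G55]. New: P, D, L4, M4, Q, G, K34, G55.
Round 2: rule 4 [L4 & P -> C5]. New: C5.
Round 3: rule 7 [C5 & S2 -> F]. New: F.
Round 4: rule 3 [F & Q -> K]. New: K.
Derived: C5 (round 2), K34 (round 1), K (round 4). R8 never appears in any round.

R8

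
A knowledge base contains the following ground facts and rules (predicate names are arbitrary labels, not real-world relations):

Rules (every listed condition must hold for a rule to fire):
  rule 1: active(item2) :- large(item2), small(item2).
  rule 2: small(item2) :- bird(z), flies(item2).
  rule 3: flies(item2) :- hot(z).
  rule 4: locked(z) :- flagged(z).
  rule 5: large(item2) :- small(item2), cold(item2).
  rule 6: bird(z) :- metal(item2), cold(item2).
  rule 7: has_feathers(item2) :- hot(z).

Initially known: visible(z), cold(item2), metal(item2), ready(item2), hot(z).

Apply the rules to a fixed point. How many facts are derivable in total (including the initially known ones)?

11

Round 1: rule 3 [flies(item2) :- hot(z).]; rule 6 [bird(z) :- metal(item2), cold(item2).]; rule 7 [has_feathers(item2) :- hot(z).]. New: flies(item2), bird(z), has_feathers(item2).
Round 2: rule 2 [small(item2) :- bird(z), flies(item2).]. New: small(item2).
Round 3: rule 5 [large(item2) :- small(item2), cold(item2).]. New: large(item2).
Round 4: rule 1 [active(item2) :- large(item2), small(item2).]. New: active(item2).
Closure: {active(item2), bird(z), cold(item2), flies(item2), has_feathers(item2), hot(z), large(item2), metal(item2), ready(item2), small(item2), visible(z)} — 11 facts.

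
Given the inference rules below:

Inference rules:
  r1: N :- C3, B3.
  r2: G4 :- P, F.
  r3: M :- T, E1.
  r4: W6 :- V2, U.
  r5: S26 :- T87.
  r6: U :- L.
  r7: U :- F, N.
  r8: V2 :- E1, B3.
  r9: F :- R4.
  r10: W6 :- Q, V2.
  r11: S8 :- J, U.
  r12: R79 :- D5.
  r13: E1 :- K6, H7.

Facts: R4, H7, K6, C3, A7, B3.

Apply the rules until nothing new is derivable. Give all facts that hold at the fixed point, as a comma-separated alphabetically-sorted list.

Round 1 — r1, r9, r13, derive N, F, E1.
Round 2 — r7, r8, derive U, V2.
Round 3 — r4, derive W6.

A7, B3, C3, E1, F, H7, K6, N, R4, U, V2, W6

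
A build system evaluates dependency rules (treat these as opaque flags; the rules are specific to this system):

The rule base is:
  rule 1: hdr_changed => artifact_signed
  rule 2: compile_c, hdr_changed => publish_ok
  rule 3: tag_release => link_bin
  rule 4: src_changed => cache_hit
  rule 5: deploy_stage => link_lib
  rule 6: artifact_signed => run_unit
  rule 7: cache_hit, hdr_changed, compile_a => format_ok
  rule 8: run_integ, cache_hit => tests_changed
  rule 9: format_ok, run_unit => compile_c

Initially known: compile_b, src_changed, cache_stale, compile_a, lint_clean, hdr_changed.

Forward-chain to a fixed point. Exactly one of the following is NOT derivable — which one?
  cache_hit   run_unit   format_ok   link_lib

Round 1 — rule 1, rule 4, derive artifact_signed, cache_hit.
Round 2 — rule 6, rule 7, derive run_unit, format_ok.
Round 3 — rule 9, derive compile_c.
Round 4 — rule 2, derive publish_ok.
Derived: cache_hit (round 1), format_ok (round 2), run_unit (round 2). link_lib never appears in any round.

link_lib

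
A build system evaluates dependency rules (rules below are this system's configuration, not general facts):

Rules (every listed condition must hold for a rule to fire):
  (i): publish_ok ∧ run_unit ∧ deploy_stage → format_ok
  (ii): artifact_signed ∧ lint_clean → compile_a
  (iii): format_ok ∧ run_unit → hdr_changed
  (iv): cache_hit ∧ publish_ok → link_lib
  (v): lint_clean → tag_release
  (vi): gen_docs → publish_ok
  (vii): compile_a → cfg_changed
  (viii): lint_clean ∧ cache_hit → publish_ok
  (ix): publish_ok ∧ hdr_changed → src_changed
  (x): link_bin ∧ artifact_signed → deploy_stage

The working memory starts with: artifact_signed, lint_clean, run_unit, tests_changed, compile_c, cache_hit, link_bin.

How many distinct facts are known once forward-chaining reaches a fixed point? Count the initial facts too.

16

Round 1: (ii) [artifact_signed ∧ lint_clean → compile_a]; (v) [lint_clean → tag_release]; (viii) [lint_clean ∧ cache_hit → publish_ok]; (x) [link_bin ∧ artifact_signed → deploy_stage]. New: compile_a, tag_release, publish_ok, deploy_stage.
Round 2: (i) [publish_ok ∧ run_unit ∧ deploy_stage → format_ok]; (iv) [cache_hit ∧ publish_ok → link_lib]; (vii) [compile_a → cfg_changed]. New: format_ok, link_lib, cfg_changed.
Round 3: (iii) [format_ok ∧ run_unit → hdr_changed]. New: hdr_changed.
Round 4: (ix) [publish_ok ∧ hdr_changed → src_changed]. New: src_changed.
Closure: {artifact_signed, cache_hit, cfg_changed, compile_a, compile_c, deploy_stage, format_ok, hdr_changed, link_bin, link_lib, lint_clean, publish_ok, run_unit, src_changed, tag_release, tests_changed} — 16 facts.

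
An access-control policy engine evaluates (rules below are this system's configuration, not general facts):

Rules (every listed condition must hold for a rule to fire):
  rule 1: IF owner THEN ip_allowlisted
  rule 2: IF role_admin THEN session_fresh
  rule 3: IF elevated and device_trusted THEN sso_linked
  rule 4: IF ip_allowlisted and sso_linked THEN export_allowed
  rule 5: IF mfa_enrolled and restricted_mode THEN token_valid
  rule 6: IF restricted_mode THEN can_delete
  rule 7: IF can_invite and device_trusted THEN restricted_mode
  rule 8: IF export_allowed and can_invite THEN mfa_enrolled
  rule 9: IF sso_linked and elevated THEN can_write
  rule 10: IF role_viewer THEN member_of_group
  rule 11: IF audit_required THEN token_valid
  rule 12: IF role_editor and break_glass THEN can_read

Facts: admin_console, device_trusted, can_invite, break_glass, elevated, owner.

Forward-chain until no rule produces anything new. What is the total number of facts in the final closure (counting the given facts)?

14

Round 1: rule 1 [IF owner THEN ip_allowlisted]; rule 3 [IF elevated and device_trusted THEN sso_linked]; rule 7 [IF can_invite and device_trusted THEN restricted_mode]. New: ip_allowlisted, sso_linked, restricted_mode.
Round 2: rule 4 [IF ip_allowlisted and sso_linked THEN export_allowed]; rule 6 [IF restricted_mode THEN can_delete]; rule 9 [IF sso_linked and elevated THEN can_write]. New: export_allowed, can_delete, can_write.
Round 3: rule 8 [IF export_allowed and can_invite THEN mfa_enrolled]. New: mfa_enrolled.
Round 4: rule 5 [IF mfa_enrolled and restricted_mode THEN token_valid]. New: token_valid.
Closure: {admin_console, break_glass, can_delete, can_invite, can_write, device_trusted, elevated, export_allowed, ip_allowlisted, mfa_enrolled, owner, restricted_mode, sso_linked, token_valid} — 14 facts.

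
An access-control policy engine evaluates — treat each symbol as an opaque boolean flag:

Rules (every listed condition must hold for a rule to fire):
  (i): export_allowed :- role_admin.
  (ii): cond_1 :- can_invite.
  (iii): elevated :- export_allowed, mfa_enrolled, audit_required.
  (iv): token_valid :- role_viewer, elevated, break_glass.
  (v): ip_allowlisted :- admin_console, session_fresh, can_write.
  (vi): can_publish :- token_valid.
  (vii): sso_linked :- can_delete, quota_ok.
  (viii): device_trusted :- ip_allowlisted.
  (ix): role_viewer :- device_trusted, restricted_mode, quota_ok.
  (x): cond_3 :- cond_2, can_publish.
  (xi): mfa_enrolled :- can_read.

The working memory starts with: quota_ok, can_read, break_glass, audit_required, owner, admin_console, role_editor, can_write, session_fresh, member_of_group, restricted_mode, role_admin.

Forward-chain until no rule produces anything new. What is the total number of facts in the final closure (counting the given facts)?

Round 1: (i) [export_allowed :- role_admin.]; (v) [ip_allowlisted :- admin_console, session_fresh, can_write.]; (xi) [mfa_enrolled :- can_read.]. Adds export_allowed, ip_allowlisted, mfa_enrolled.
Round 2: (iii) [elevated :- export_allowed, mfa_enrolled, audit_required.]; (viii) [device_trusted :- ip_allowlisted.]. Adds elevated, device_trusted.
Round 3: (ix) [role_viewer :- device_trusted, restricted_mode, quota_ok.]. Adds role_viewer.
Round 4: (iv) [token_valid :- role_viewer, elevated, break_glass.]. Adds token_valid.
Round 5: (vi) [can_publish :- token_valid.]. Adds can_publish.
Closure: {admin_console, audit_required, break_glass, can_publish, can_read, can_write, device_trusted, elevated, export_allowed, ip_allowlisted, member_of_group, mfa_enrolled, owner, quota_ok, restricted_mode, role_admin, role_editor, role_viewer, session_fresh, token_valid} — 20 facts.

20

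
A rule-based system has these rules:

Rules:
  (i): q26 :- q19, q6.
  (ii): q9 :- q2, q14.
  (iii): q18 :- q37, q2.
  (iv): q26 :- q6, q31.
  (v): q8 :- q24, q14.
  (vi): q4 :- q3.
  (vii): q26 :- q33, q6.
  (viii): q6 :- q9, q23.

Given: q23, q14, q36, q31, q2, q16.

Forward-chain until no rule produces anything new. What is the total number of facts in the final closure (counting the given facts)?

9

Round 1 — (ii), derive q9.
Round 2 — (viii), derive q6.
Round 3 — (iv), derive q26.
Closure: {q14, q16, q2, q23, q26, q31, q36, q6, q9} — 9 facts.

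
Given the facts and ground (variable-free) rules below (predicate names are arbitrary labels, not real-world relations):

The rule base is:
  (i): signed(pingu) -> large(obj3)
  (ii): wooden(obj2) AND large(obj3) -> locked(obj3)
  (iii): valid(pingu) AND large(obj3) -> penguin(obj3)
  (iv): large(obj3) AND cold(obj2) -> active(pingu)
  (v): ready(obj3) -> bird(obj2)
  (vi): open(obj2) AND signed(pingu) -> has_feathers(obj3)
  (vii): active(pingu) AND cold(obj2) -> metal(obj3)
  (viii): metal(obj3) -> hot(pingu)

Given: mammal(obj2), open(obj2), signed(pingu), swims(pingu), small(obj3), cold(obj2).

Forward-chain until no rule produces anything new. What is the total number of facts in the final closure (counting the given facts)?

11

Round 1 fires (i), (vi), giving large(obj3), has_feathers(obj3).
Round 2 fires (iv), giving active(pingu).
Round 3 fires (vii), giving metal(obj3).
Round 4 fires (viii), giving hot(pingu).
Closure: {active(pingu), cold(obj2), has_feathers(obj3), hot(pingu), large(obj3), mammal(obj2), metal(obj3), open(obj2), signed(pingu), small(obj3), swims(pingu)} — 11 facts.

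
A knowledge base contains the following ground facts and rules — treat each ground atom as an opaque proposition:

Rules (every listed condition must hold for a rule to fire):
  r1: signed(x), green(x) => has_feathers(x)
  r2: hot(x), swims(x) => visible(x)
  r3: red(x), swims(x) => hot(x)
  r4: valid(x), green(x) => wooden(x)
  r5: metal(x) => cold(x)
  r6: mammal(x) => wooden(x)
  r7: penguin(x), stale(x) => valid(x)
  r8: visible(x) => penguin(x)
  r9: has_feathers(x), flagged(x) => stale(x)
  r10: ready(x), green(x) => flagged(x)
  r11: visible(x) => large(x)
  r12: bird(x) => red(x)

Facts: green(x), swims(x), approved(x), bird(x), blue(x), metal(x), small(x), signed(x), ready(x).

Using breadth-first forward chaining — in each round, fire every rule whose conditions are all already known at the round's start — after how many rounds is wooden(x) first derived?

Round 1: r1 [signed(x), green(x) => has_feathers(x)]; r5 [metal(x) => cold(x)]; r10 [ready(x), green(x) => flagged(x)]; r12 [bird(x) => red(x)]. Adds has_feathers(x), cold(x), flagged(x), red(x).
Round 2: r3 [red(x), swims(x) => hot(x)]; r9 [has_feathers(x), flagged(x) => stale(x)]. Adds hot(x), stale(x).
Round 3: r2 [hot(x), swims(x) => visible(x)]. Adds visible(x).
Round 4: r8 [visible(x) => penguin(x)]; r11 [visible(x) => large(x)]. Adds penguin(x), large(x).
Round 5: r7 [penguin(x), stale(x) => valid(x)]. Adds valid(x).
Round 6: r4 [valid(x), green(x) => wooden(x)]. Adds wooden(x).
wooden(x) first appears in round 6.

6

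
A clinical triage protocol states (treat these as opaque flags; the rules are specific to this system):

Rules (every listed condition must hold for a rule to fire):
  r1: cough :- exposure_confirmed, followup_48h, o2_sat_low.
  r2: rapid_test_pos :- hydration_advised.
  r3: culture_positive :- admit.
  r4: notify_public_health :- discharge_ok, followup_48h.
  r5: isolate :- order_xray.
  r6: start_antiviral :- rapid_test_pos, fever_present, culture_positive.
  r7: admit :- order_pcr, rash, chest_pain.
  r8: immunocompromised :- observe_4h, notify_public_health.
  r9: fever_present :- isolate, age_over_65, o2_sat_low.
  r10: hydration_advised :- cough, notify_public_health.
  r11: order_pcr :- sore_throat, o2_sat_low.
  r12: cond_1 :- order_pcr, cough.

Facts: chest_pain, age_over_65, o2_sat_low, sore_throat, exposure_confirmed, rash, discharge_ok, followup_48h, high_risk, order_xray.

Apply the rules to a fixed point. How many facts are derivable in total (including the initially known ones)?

Round 1 — r1, r4, r5, r11, derive cough, notify_public_health, isolate, order_pcr.
Round 2 — r7, r9, r10, r12, derive admit, fever_present, hydration_advised, cond_1.
Round 3 — r2, r3, derive rapid_test_pos, culture_positive.
Round 4 — r6, derive start_antiviral.
Closure: {admit, age_over_65, chest_pain, cond_1, cough, culture_positive, discharge_ok, exposure_confirmed, fever_present, followup_48h, high_risk, hydration_advised, isolate, notify_public_health, o2_sat_low, order_pcr, order_xray, rapid_test_pos, rash, sore_throat, start_antiviral} — 21 facts.

21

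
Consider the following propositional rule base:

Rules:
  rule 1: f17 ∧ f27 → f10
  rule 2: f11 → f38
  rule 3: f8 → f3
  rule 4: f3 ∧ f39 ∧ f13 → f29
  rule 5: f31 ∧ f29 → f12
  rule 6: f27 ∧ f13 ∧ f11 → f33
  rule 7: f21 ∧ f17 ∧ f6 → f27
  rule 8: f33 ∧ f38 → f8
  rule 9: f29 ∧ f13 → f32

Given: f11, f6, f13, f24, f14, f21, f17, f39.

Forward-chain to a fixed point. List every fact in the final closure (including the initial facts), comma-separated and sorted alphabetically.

Round 1 — rule 2, rule 7, derive f38, f27.
Round 2 — rule 1, rule 6, derive f10, f33.
Round 3 — rule 8, derive f8.
Round 4 — rule 3, derive f3.
Round 5 — rule 4, derive f29.
Round 6 — rule 9, derive f32.

f10, f11, f13, f14, f17, f21, f24, f27, f29, f3, f32, f33, f38, f39, f6, f8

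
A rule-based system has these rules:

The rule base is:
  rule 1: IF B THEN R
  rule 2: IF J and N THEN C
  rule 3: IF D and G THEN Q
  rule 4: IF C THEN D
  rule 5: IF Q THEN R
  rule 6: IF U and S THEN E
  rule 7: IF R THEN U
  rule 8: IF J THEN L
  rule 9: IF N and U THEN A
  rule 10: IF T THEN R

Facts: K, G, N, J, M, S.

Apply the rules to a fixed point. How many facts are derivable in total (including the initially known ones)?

14

[1] rule 2 [IF J and N THEN C]; rule 8 [IF J THEN L]. ⇒ new: C, L.
[2] rule 4 [IF C THEN D]. ⇒ new: D.
[3] rule 3 [IF D and G THEN Q]. ⇒ new: Q.
[4] rule 5 [IF Q THEN R]. ⇒ new: R.
[5] rule 7 [IF R THEN U]. ⇒ new: U.
[6] rule 6 [IF U and S THEN E]; rule 9 [IF N and U THEN A]. ⇒ new: E, A.
Closure: {A, C, D, E, G, J, K, L, M, N, Q, R, S, U} — 14 facts.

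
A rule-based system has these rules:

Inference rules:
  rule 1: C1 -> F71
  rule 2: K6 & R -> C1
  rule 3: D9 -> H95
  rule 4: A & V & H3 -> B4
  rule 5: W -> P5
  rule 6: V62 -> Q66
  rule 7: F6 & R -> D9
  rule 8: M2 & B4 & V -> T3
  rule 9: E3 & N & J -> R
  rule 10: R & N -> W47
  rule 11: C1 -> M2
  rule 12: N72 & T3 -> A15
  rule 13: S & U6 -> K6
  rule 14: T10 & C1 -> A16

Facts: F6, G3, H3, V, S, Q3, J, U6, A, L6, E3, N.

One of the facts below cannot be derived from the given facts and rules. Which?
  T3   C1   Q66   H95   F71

Round 1 fires rule 4, rule 9, rule 13, giving B4, R, K6.
Round 2 fires rule 2, rule 7, rule 10, giving C1, D9, W47.
Round 3 fires rule 1, rule 3, rule 11, giving F71, H95, M2.
Round 4 fires rule 8, giving T3.
Derived: C1 (round 2), H95 (round 3), T3 (round 4), F71 (round 3). Q66 never appears in any round.

Q66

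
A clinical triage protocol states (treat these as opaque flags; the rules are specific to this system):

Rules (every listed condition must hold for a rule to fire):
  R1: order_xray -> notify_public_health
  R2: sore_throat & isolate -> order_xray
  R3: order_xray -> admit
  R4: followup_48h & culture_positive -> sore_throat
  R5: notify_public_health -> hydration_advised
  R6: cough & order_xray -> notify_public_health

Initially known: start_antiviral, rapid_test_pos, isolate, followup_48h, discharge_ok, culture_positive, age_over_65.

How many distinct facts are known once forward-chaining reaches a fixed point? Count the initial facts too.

12

Round 1: R4 [followup_48h & culture_positive -> sore_throat]. New: sore_throat.
Round 2: R2 [sore_throat & isolate -> order_xray]. New: order_xray.
Round 3: R1 [order_xray -> notify_public_health]; R3 [order_xray -> admit]. New: notify_public_health, admit.
Round 4: R5 [notify_public_health -> hydration_advised]. New: hydration_advised.
Closure: {admit, age_over_65, culture_positive, discharge_ok, followup_48h, hydration_advised, isolate, notify_public_health, order_xray, rapid_test_pos, sore_throat, start_antiviral} — 12 facts.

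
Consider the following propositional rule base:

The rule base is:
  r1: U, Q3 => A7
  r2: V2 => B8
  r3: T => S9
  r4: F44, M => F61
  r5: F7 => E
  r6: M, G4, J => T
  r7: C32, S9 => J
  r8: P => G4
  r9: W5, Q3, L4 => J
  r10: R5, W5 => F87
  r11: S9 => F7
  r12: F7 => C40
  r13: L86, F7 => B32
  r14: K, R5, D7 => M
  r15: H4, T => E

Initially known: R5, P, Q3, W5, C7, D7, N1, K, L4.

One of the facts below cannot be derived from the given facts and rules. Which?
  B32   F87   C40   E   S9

B32

[1] r8 [P => G4]; r9 [W5, Q3, L4 => J]; r10 [R5, W5 => F87]; r14 [K, R5, D7 => M]. ⇒ new: G4, J, F87, M.
[2] r6 [M, G4, J => T]. ⇒ new: T.
[3] r3 [T => S9]. ⇒ new: S9.
[4] r11 [S9 => F7]. ⇒ new: F7.
[5] r5 [F7 => E]; r12 [F7 => C40]. ⇒ new: E, C40.
Derived: C40 (round 5), S9 (round 3), E (round 5), F87 (round 1). B32 never appears in any round.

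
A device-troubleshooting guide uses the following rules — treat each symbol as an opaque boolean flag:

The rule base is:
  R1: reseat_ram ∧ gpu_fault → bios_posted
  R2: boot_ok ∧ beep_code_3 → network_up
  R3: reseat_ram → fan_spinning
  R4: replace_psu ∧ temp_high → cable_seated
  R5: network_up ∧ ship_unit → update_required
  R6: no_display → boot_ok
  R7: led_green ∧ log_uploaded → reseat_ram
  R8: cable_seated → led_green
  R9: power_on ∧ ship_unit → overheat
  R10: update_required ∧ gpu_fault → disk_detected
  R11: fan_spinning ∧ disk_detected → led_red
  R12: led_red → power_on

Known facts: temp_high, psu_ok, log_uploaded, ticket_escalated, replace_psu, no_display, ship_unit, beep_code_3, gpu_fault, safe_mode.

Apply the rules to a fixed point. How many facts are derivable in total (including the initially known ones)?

Round 1: R4 [replace_psu ∧ temp_high → cable_seated]; R6 [no_display → boot_ok]. Adds cable_seated, boot_ok.
Round 2: R2 [boot_ok ∧ beep_code_3 → network_up]; R8 [cable_seated → led_green]. Adds network_up, led_green.
Round 3: R5 [network_up ∧ ship_unit → update_required]; R7 [led_green ∧ log_uploaded → reseat_ram]. Adds update_required, reseat_ram.
Round 4: R1 [reseat_ram ∧ gpu_fault → bios_posted]; R3 [reseat_ram → fan_spinning]; R10 [update_required ∧ gpu_fault → disk_detected]. Adds bios_posted, fan_spinning, disk_detected.
Round 5: R11 [fan_spinning ∧ disk_detected → led_red]. Adds led_red.
Round 6: R12 [led_red → power_on]. Adds power_on.
Round 7: R9 [power_on ∧ ship_unit → overheat]. Adds overheat.
Closure: {beep_code_3, bios_posted, boot_ok, cable_seated, disk_detected, fan_spinning, gpu_fault, led_green, led_red, log_uploaded, network_up, no_display, overheat, power_on, psu_ok, replace_psu, reseat_ram, safe_mode, ship_unit, temp_high, ticket_escalated, update_required} — 22 facts.

22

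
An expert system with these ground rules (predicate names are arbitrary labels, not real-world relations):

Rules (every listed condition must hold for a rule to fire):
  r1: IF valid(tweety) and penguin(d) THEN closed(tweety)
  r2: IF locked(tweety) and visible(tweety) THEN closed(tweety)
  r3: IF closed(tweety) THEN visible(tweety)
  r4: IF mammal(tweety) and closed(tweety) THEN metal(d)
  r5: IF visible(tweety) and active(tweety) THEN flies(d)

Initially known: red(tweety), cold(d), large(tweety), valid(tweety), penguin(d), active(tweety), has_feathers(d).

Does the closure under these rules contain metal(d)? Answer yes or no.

Round 1 — r1, derive closed(tweety).
Round 2 — r3, derive visible(tweety).
Round 3 — r5, derive flies(d).
Fixed point reached. metal(d) is concluded only by r4; r4 needs mammal(tweety) (never derived).

no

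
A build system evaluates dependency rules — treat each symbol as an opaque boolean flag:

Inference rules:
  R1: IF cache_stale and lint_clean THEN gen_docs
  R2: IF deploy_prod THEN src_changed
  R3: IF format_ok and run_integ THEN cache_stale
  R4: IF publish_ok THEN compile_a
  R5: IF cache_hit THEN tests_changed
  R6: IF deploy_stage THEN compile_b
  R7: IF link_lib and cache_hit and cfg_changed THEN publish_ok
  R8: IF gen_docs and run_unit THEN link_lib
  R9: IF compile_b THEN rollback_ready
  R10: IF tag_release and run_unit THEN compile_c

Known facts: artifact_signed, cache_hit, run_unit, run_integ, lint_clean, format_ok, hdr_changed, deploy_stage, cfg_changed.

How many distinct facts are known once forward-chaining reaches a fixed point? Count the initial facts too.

Round 1 fires R3, R5, R6, giving cache_stale, tests_changed, compile_b.
Round 2 fires R1, R9, giving gen_docs, rollback_ready.
Round 3 fires R8, giving link_lib.
Round 4 fires R7, giving publish_ok.
Round 5 fires R4, giving compile_a.
Closure: {artifact_signed, cache_hit, cache_stale, cfg_changed, compile_a, compile_b, deploy_stage, format_ok, gen_docs, hdr_changed, link_lib, lint_clean, publish_ok, rollback_ready, run_integ, run_unit, tests_changed} — 17 facts.

17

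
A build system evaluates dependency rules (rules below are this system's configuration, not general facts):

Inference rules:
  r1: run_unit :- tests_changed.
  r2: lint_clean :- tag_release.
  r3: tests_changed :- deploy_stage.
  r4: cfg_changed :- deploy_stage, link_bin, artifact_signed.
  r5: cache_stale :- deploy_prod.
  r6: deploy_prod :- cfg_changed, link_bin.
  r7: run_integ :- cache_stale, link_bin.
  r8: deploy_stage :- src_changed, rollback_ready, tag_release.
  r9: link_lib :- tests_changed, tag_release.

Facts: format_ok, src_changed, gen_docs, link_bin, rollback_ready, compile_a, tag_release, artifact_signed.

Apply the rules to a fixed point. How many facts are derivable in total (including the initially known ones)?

Round 1: r2 [lint_clean :- tag_release.]; r8 [deploy_stage :- src_changed, rollback_ready, tag_release.]. Adds lint_clean, deploy_stage.
Round 2: r3 [tests_changed :- deploy_stage.]; r4 [cfg_changed :- deploy_stage, link_bin, artifact_signed.]. Adds tests_changed, cfg_changed.
Round 3: r1 [run_unit :- tests_changed.]; r6 [deploy_prod :- cfg_changed, link_bin.]; r9 [link_lib :- tests_changed, tag_release.]. Adds run_unit, deploy_prod, link_lib.
Round 4: r5 [cache_stale :- deploy_prod.]. Adds cache_stale.
Round 5: r7 [run_integ :- cache_stale, link_bin.]. Adds run_integ.
Closure: {artifact_signed, cache_stale, cfg_changed, compile_a, deploy_prod, deploy_stage, format_ok, gen_docs, link_bin, link_lib, lint_clean, rollback_ready, run_integ, run_unit, src_changed, tag_release, tests_changed} — 17 facts.

17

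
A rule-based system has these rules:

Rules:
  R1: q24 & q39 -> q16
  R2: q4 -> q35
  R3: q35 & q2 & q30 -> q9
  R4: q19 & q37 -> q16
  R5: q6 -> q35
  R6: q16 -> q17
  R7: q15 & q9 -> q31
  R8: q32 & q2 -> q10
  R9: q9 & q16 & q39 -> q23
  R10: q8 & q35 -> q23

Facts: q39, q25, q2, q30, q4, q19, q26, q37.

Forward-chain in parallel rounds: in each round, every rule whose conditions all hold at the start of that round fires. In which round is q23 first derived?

3

Round 1 fires R2, R4, giving q35, q16.
Round 2 fires R3, R6, giving q9, q17.
Round 3 fires R9, giving q23.
q23 first appears in round 3.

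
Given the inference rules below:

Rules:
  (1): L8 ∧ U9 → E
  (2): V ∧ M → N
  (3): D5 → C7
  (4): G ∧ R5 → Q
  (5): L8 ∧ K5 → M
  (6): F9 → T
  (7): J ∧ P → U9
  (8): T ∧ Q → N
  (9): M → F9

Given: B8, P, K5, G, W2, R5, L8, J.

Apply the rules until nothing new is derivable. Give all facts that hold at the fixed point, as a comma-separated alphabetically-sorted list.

B8, E, F9, G, J, K5, L8, M, N, P, Q, R5, T, U9, W2

[1] (4) [G ∧ R5 → Q]; (5) [L8 ∧ K5 → M]; (7) [J ∧ P → U9]. ⇒ new: Q, M, U9.
[2] (1) [L8 ∧ U9 → E]; (9) [M → F9]. ⇒ new: E, F9.
[3] (6) [F9 → T]. ⇒ new: T.
[4] (8) [T ∧ Q → N]. ⇒ new: N.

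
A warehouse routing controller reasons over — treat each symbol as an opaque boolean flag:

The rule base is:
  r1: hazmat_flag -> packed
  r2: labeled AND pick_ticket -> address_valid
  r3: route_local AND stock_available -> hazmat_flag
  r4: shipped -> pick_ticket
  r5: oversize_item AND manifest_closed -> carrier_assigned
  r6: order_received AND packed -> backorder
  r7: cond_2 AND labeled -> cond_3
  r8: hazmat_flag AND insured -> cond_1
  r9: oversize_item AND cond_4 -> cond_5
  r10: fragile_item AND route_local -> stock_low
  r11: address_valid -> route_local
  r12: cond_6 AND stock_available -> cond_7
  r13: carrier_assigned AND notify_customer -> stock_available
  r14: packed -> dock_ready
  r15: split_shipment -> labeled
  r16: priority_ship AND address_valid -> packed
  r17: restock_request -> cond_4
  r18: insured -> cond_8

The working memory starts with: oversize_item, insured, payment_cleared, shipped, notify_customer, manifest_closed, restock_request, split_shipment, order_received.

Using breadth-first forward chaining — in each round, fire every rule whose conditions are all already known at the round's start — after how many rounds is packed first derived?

5

Round 1: r4 [shipped -> pick_ticket]; r5 [oversize_item AND manifest_closed -> carrier_assigned]; r15 [split_shipment -> labeled]; r17 [restock_request -> cond_4]; r18 [insured -> cond_8]. Adds pick_ticket, carrier_assigned, labeled, cond_4, cond_8.
Round 2: r2 [labeled AND pick_ticket -> address_valid]; r9 [oversize_item AND cond_4 -> cond_5]; r13 [carrier_assigned AND notify_customer -> stock_available]. Adds address_valid, cond_5, stock_available.
Round 3: r11 [address_valid -> route_local]. Adds route_local.
Round 4: r3 [route_local AND stock_available -> hazmat_flag]. Adds hazmat_flag.
Round 5: r1 [hazmat_flag -> packed]; r8 [hazmat_flag AND insured -> cond_1]. Adds packed, cond_1.
packed first appears in round 5.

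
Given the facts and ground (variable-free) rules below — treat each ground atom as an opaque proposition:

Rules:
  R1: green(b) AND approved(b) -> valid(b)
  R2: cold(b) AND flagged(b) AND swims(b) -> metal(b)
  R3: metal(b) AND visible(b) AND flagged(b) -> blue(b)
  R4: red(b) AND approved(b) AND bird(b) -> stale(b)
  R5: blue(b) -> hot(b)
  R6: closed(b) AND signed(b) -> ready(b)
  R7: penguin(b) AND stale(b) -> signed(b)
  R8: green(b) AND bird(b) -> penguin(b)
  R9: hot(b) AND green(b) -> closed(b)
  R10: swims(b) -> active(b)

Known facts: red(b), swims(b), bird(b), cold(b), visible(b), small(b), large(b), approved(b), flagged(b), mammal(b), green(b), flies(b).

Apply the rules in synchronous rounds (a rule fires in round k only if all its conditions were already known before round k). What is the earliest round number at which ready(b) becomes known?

5

[1] R1 [green(b) AND approved(b) -> valid(b)]; R2 [cold(b) AND flagged(b) AND swims(b) -> metal(b)]; R4 [red(b) AND approved(b) AND bird(b) -> stale(b)]; R8 [green(b) AND bird(b) -> penguin(b)]; R10 [swims(b) -> active(b)]. ⇒ new: valid(b), metal(b), stale(b), penguin(b), active(b).
[2] R3 [metal(b) AND visible(b) AND flagged(b) -> blue(b)]; R7 [penguin(b) AND stale(b) -> signed(b)]. ⇒ new: blue(b), signed(b).
[3] R5 [blue(b) -> hot(b)]. ⇒ new: hot(b).
[4] R9 [hot(b) AND green(b) -> closed(b)]. ⇒ new: closed(b).
[5] R6 [closed(b) AND signed(b) -> ready(b)]. ⇒ new: ready(b).
ready(b) first appears in round 5.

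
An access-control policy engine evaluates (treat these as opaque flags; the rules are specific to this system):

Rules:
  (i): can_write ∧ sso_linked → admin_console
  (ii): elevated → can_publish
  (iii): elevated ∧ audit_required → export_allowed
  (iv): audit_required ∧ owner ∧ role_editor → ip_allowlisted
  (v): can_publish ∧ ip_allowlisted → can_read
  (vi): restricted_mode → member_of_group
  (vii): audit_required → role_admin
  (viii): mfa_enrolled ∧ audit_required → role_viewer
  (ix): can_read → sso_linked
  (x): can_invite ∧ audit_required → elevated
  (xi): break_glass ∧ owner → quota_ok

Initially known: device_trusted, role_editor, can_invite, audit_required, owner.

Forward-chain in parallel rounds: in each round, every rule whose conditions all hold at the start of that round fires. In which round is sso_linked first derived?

4

Round 1 — (iv), (vii), (x), derive ip_allowlisted, role_admin, elevated.
Round 2 — (ii), (iii), derive can_publish, export_allowed.
Round 3 — (v), derive can_read.
Round 4 — (ix), derive sso_linked.
sso_linked first appears in round 4.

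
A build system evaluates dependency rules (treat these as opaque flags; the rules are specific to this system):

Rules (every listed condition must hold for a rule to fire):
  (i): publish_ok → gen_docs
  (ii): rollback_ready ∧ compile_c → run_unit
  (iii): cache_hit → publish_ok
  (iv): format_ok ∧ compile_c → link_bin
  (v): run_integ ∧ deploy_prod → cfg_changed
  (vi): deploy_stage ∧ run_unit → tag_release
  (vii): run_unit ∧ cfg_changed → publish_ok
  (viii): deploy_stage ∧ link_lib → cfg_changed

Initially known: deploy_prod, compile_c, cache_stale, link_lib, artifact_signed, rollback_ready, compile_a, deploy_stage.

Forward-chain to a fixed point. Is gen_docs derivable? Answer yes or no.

Round 1: (ii) [rollback_ready ∧ compile_c → run_unit]; (viii) [deploy_stage ∧ link_lib → cfg_changed]. New: run_unit, cfg_changed.
Round 2: (vi) [deploy_stage ∧ run_unit → tag_release]; (vii) [run_unit ∧ cfg_changed → publish_ok]. New: tag_release, publish_ok.
Round 3: (i) [publish_ok → gen_docs]. New: gen_docs.
gen_docs appears in round 3, so it is derivable.

yes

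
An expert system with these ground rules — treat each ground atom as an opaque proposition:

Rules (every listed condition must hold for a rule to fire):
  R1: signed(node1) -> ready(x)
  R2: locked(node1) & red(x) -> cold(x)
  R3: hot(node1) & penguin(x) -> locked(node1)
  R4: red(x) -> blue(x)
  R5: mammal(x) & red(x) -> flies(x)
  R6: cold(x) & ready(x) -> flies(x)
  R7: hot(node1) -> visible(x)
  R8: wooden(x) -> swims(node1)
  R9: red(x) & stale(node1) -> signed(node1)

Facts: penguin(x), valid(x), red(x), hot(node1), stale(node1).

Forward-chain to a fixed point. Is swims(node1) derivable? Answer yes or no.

[1] R3 [hot(node1) & penguin(x) -> locked(node1)]; R4 [red(x) -> blue(x)]; R7 [hot(node1) -> visible(x)]; R9 [red(x) & stale(node1) -> signed(node1)]. ⇒ new: locked(node1), blue(x), visible(x), signed(node1).
[2] R1 [signed(node1) -> ready(x)]; R2 [locked(node1) & red(x) -> cold(x)]. ⇒ new: ready(x), cold(x).
[3] R6 [cold(x) & ready(x) -> flies(x)]. ⇒ new: flies(x).
Fixed point reached. swims(node1) is concluded only by R8; R8 needs wooden(x) (never derived).

no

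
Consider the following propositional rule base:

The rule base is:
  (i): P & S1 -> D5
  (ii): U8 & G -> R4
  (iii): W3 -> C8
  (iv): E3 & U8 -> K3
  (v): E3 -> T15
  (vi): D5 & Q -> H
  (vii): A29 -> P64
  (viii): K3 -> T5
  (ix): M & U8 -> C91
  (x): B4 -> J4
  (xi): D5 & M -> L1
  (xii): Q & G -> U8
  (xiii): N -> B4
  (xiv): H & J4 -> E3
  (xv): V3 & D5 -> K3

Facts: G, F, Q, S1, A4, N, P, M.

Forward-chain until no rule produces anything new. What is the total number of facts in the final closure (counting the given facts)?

Round 1 — (i), (xii), (xiii), derive D5, U8, B4.
Round 2 — (ii), (vi), (ix), (x), (xi), derive R4, H, C91, J4, L1.
Round 3 — (xiv), derive E3.
Round 4 — (iv), (v), derive K3, T15.
Round 5 — (viii), derive T5.
Closure: {A4, B4, C91, D5, E3, F, G, H, J4, K3, L1, M, N, P, Q, R4, S1, T15, T5, U8} — 20 facts.

20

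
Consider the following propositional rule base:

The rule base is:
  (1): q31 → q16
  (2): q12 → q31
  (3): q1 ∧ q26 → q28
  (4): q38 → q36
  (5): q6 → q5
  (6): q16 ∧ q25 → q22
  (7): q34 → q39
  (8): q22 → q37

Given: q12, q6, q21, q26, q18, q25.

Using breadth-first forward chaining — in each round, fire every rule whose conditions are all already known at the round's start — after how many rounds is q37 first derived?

4

Round 1 fires (2), (5), giving q31, q5.
Round 2 fires (1), giving q16.
Round 3 fires (6), giving q22.
Round 4 fires (8), giving q37.
q37 first appears in round 4.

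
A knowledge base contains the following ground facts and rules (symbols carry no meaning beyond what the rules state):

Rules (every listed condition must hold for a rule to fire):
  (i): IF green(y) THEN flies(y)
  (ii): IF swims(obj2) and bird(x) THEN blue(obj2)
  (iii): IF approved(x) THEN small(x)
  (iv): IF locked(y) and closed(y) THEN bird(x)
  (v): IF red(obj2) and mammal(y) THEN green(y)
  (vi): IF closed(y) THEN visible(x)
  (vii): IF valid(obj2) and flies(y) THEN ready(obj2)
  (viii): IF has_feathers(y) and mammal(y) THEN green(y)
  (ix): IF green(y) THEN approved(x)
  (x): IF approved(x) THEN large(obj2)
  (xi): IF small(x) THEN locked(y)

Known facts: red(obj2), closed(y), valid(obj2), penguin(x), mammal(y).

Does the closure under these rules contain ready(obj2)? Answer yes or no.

[1] (v) [IF red(obj2) and mammal(y) THEN green(y)]; (vi) [IF closed(y) THEN visible(x)]. ⇒ new: green(y), visible(x).
[2] (i) [IF green(y) THEN flies(y)]; (ix) [IF green(y) THEN approved(x)]. ⇒ new: flies(y), approved(x).
[3] (iii) [IF approved(x) THEN small(x)]; (vii) [IF valid(obj2) and flies(y) THEN ready(obj2)]; (x) [IF approved(x) THEN large(obj2)]. ⇒ new: small(x), ready(obj2), large(obj2).
[4] (xi) [IF small(x) THEN locked(y)]. ⇒ new: locked(y).
[5] (iv) [IF locked(y) and closed(y) THEN bird(x)]. ⇒ new: bird(x).
ready(obj2) appears in round 3, so it is derivable.

yes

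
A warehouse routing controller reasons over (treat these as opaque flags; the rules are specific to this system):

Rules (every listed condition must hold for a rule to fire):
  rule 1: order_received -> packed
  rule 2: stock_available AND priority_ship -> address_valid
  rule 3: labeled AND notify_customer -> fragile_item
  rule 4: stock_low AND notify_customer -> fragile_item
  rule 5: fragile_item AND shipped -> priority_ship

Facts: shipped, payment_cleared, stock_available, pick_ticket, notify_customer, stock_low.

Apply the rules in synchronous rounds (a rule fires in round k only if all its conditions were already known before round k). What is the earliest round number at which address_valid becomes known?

[1] rule 4 [stock_low AND notify_customer -> fragile_item]. ⇒ new: fragile_item.
[2] rule 5 [fragile_item AND shipped -> priority_ship]. ⇒ new: priority_ship.
[3] rule 2 [stock_available AND priority_ship -> address_valid]. ⇒ new: address_valid.
address_valid first appears in round 3.

3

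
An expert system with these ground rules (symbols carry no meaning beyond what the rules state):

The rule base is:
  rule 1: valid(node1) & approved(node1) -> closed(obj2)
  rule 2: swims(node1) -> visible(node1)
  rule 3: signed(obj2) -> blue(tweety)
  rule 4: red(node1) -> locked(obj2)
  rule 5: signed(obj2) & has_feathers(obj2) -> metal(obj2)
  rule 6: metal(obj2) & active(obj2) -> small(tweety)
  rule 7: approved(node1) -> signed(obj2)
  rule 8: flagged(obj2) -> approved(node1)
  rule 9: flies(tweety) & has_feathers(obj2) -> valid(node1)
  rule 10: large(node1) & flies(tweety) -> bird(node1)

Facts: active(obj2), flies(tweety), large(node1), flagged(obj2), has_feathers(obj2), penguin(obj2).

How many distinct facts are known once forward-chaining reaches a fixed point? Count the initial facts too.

14

Round 1: rule 8 [flagged(obj2) -> approved(node1)]; rule 9 [flies(tweety) & has_feathers(obj2) -> valid(node1)]; rule 10 [large(node1) & flies(tweety) -> bird(node1)]. Adds approved(node1), valid(node1), bird(node1).
Round 2: rule 1 [valid(node1) & approved(node1) -> closed(obj2)]; rule 7 [approved(node1) -> signed(obj2)]. Adds closed(obj2), signed(obj2).
Round 3: rule 3 [signed(obj2) -> blue(tweety)]; rule 5 [signed(obj2) & has_feathers(obj2) -> metal(obj2)]. Adds blue(tweety), metal(obj2).
Round 4: rule 6 [metal(obj2) & active(obj2) -> small(tweety)]. Adds small(tweety).
Closure: {active(obj2), approved(node1), bird(node1), blue(tweety), closed(obj2), flagged(obj2), flies(tweety), has_feathers(obj2), large(node1), metal(obj2), penguin(obj2), signed(obj2), small(tweety), valid(node1)} — 14 facts.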